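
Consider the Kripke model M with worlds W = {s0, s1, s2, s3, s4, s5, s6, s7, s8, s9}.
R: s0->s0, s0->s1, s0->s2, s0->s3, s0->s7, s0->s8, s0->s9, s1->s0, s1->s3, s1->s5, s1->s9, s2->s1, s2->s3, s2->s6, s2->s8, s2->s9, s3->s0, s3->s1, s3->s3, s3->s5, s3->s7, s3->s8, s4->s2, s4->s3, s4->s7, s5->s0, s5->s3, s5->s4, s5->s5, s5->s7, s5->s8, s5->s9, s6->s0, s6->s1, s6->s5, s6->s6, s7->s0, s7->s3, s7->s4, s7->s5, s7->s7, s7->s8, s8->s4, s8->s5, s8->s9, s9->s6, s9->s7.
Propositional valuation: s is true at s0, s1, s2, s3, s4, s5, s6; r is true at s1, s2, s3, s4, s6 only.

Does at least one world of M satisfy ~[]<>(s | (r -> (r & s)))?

Let φ = ~[]<>(s | (r -> (r & s))). Evaluate φ at each world:
  s0 (successors {s0, s1, s2, s3, s7, s8, s9}): φ is false.
  s1 (successors {s0, s3, s5, s9}): φ is false.
  s2 (successors {s1, s3, s6, s8, s9}): φ is false.
  s3 (successors {s0, s1, s3, s5, s7, s8}): φ is false.
  s4 (successors {s2, s3, s7}): φ is false.
  s5 (successors {s0, s3, s4, s5, s7, s8, s9}): φ is false.
  s6 (successors {s0, s1, s5, s6}): φ is false.
  s7 (successors {s0, s3, s4, s5, s7, s8}): φ is false.
  s8 (successors {s4, s5, s9}): φ is false.
  s9 (successors {s6, s7}): φ is false.
For instance, at s5:
  At s5: []<>(s | (r -> (r & s))) is true, so ~[]<>(s | (r -> (r & s))) is false.
    At s5: []<>(s | (r -> (r & s))) requires <>(s | (r -> (r & s))) at every successor {s0, s3, s4, s5, s7, s8, s9}.
      At s0: <>(s | (r -> (r & s))) is true.
      At s3: <>(s | (r -> (r & s))) is true.
      At s4: <>(s | (r -> (r & s))) is true.
      At s5: <>(s | (r -> (r & s))) is true.
      At s7: <>(s | (r -> (r & s))) is true.
      At s8: <>(s | (r -> (r & s))) is true.
      At s9: <>(s | (r -> (r & s))) is true.
    So []<>(s | (r -> (r & s))) is true at s5.

No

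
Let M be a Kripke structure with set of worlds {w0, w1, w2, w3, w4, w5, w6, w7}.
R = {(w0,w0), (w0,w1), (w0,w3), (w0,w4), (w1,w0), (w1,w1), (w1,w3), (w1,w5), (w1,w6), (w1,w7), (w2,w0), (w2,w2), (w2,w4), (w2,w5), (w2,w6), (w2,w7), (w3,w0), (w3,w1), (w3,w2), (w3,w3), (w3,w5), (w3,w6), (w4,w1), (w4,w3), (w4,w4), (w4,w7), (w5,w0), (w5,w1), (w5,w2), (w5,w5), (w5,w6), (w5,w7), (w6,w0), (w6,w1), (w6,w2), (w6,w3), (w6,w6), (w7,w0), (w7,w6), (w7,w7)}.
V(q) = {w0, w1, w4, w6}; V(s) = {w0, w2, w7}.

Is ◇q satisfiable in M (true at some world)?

Let φ = ◇q. Evaluate φ at each world:
  w0 (successors {w0, w1, w3, w4}): φ is true.
  w1 (successors {w0, w1, w3, w5, w6, w7}): φ is true.
  w2 (successors {w0, w2, w4, w5, w6, w7}): φ is true.
  w3 (successors {w0, w1, w2, w3, w5, w6}): φ is true.
  w4 (successors {w1, w3, w4, w7}): φ is true.
  w5 (successors {w0, w1, w2, w5, w6, w7}): φ is true.
  w6 (successors {w0, w1, w2, w3, w6}): φ is true.
  w7 (successors {w0, w6, w7}): φ is true.
Detail at w0 (witness):
  At w0: ◇q requires q at some successor in {w0, w1, w3, w4}.
    q holds at w0, so ◇q is true at w0.

Yes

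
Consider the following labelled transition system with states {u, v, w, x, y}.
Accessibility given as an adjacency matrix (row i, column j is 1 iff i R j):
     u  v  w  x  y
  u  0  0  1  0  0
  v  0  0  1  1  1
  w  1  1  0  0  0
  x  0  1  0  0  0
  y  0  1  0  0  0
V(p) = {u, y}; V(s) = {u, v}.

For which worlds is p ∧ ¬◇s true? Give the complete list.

Let φ = p ∧ ¬◇s. Evaluate φ at each world:
  u (successors {w}): φ is true.
  v (successors {w, x, y}): φ is false.
  w (successors {u, v}): φ is false.
  x (successors {v}): φ is false.
  y (successors {v}): φ is false.
For instance, at x:
  At x: p is false, ¬◇s is false, so p ∧ ¬◇s is false.
    At x: ◇s is true, so ¬◇s is false.
      At x: ◇s requires s at some successor in {v}.
        s holds at v, so ◇s is true at x.
Satisfying worlds: {u}

u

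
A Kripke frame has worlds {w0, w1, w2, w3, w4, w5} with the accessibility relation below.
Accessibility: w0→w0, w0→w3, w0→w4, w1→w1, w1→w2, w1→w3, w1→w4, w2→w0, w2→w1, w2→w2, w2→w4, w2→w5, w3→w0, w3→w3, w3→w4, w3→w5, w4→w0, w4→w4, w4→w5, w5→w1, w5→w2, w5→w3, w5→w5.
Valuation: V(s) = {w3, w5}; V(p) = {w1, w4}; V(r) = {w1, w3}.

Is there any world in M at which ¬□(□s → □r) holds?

No

Let φ = ¬□(□s → □r). Evaluate φ at each world:
  w0 (successors {w0, w3, w4}): φ is false.
  w1 (successors {w1, w2, w3, w4}): φ is false.
  w2 (successors {w0, w1, w2, w4, w5}): φ is false.
  w3 (successors {w0, w3, w4, w5}): φ is false.
  w4 (successors {w0, w4, w5}): φ is false.
  w5 (successors {w1, w2, w3, w5}): φ is false.
For instance, at w5:
  At w5: □(□s → □r) is true, so ¬□(□s → □r) is false.
    At w5: □(□s → □r) requires □s → □r at every successor {w1, w2, w3, w5}.
      At w1: □s → □r is true.
      At w2: □s → □r is true.
      At w3: □s → □r is true.
      At w5: □s → □r is true.
    So □(□s → □r) is true at w5.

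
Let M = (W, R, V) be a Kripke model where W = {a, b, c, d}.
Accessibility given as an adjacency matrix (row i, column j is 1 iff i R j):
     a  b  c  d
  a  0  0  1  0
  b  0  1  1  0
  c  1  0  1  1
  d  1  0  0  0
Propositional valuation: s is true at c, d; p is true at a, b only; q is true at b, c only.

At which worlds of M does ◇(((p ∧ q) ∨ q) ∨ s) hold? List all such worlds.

a, b, c

Let φ = ◇(((p ∧ q) ∨ q) ∨ s). Evaluate φ at each world:
  a (successors {c}): φ is true.
  b (successors {b, c}): φ is true.
  c (successors {a, c, d}): φ is true.
  d (successors {a}): φ is false.
For instance, at c:
  At c: ◇(((p ∧ q) ∨ q) ∨ s) requires ((p ∧ q) ∨ q) ∨ s at some successor in {a, c, d}.
    ((p ∧ q) ∨ q) ∨ s holds at c, so ◇(((p ∧ q) ∨ q) ∨ s) is true at c.
Satisfying worlds: {a, b, c}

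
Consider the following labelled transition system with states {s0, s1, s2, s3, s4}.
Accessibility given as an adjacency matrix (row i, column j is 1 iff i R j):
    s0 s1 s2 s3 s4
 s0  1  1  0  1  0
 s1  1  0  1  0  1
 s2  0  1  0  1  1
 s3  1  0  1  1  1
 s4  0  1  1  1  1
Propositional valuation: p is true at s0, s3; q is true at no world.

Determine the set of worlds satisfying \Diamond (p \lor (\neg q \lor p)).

Let φ = \Diamond (p \lor (\neg q \lor p)). Evaluate φ at each world:
  s0 (successors {s0, s1, s3}): φ is true.
  s1 (successors {s0, s2, s4}): φ is true.
  s2 (successors {s1, s3, s4}): φ is true.
  s3 (successors {s0, s2, s3, s4}): φ is true.
  s4 (successors {s1, s2, s3, s4}): φ is true.
For instance, at s1:
  At s1: \Diamond (p \lor (\neg q \lor p)) requires p \lor (\neg q \lor p) at some successor in {s0, s2, s4}.
    p \lor (\neg q \lor p) holds at s0, so \Diamond (p \lor (\neg q \lor p)) is true at s1.
Satisfying worlds: {s0, s1, s2, s3, s4}

s0, s1, s2, s3, s4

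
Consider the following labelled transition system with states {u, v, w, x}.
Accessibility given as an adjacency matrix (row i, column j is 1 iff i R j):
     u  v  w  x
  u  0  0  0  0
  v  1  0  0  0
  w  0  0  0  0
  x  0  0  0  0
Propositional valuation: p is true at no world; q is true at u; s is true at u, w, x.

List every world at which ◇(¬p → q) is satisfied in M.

v

Let φ = ◇(¬p → q). Evaluate φ at each world:
  u (successors ∅): φ is false.
  v (successors {u}): φ is true.
  w (successors ∅): φ is false.
  x (successors ∅): φ is false.
For instance, at v:
  At v: ◇(¬p → q) requires ¬p → q at some successor in {u}.
    ¬p → q holds at u, so ◇(¬p → q) is true at v.
Satisfying worlds: {v}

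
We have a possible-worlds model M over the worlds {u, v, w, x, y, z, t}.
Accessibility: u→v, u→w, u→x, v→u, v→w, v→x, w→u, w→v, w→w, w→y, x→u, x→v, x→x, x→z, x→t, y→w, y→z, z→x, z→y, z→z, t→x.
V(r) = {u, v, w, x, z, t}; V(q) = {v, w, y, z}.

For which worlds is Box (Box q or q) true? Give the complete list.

Recall that Box ψ holds at a world iff ψ holds at every accessible world, and Dia ψ holds iff ψ holds at some accessible world.
Let φ = Box (Box q or q). Evaluate φ at each world:
  u (successors {v, w, x}): φ is false.
  v (successors {u, w, x}): φ is false.
  w (successors {u, v, w, y}): φ is false.
  x (successors {u, v, x, z, t}): φ is false.
  y (successors {w, z}): φ is true.
  z (successors {x, y, z}): φ is false.
  t (successors {x}): φ is false.
For instance, at w:
  At w: Box (Box q or q) requires Box q or q at every successor {u, v, w, y}.
    Box q or q fails at u, so Box (Box q or q) is false at w.
      At u: Box q is false, q is false, so Box q or q is false.
Satisfying worlds: {y}

y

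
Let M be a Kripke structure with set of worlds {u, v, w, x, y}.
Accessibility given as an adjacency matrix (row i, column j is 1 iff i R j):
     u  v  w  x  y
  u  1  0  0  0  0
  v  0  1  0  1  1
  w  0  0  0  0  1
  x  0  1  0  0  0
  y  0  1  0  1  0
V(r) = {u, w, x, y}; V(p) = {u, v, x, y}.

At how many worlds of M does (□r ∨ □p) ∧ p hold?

Recall that □ψ holds at a world iff ψ holds at every accessible world, and ◇ψ holds iff ψ holds at some accessible world.
Let φ = (□r ∨ □p) ∧ p. Evaluate φ at each world:
  u (successors {u}): φ is true.
  v (successors {v, x, y}): φ is true.
  w (successors {y}): φ is false.
  x (successors {v}): φ is true.
  y (successors {v, x}): φ is true.
For instance, at u:
  At u: □r ∨ □p is true, p is true, so (□r ∨ □p) ∧ p is true.
    At u: □r is true, □p is true, so □r ∨ □p is true.
      At u: □r requires r at every successor {u}.
        At u: r is true.
      So □r is true at u.
      At u: □p requires p at every successor {u}.
        At u: p is true.
      So □p is true at u.
Satisfying worlds: {u, v, x, y}

4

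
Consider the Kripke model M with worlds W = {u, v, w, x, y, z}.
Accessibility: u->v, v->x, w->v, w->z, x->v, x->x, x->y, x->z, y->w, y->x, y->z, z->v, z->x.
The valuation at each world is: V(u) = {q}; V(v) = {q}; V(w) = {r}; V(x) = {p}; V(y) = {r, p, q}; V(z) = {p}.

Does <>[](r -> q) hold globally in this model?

Yes

Let φ = <>[](r -> q). Evaluate φ at each world:
  u (successors {v}): φ is true.
  v (successors {x}): φ is true.
  w (successors {v, z}): φ is true.
  x (successors {v, x, y, z}): φ is true.
  y (successors {w, x, z}): φ is true.
  z (successors {v, x}): φ is true.
For instance, at v:
  At v: <>[](r -> q) requires [](r -> q) at some successor in {x}.
    [](r -> q) holds at x, so <>[](r -> q) is true at v.
      At x: [](r -> q) requires r -> q at every successor {v, x, y, z}.
        At v: r -> q is true.
        At x: r -> q is true.
        At y: r -> q is true.
        At z: r -> q is true.
      So [](r -> q) is true at x.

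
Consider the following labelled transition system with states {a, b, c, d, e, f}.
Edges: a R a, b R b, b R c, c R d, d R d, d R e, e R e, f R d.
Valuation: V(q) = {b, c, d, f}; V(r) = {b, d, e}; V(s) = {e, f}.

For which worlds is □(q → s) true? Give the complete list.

a, e

Recall that □ψ holds at a world iff ψ holds at every accessible world, and ◇ψ holds iff ψ holds at some accessible world.
Let φ = □(q → s). Evaluate φ at each world:
  a (successors {a}): φ is true.
  b (successors {b, c}): φ is false.
  c (successors {d}): φ is false.
  d (successors {d, e}): φ is false.
  e (successors {e}): φ is true.
  f (successors {d}): φ is false.
For instance, at b:
  At b: □(q → s) requires q → s at every successor {b, c}.
    q → s fails at b, so □(q → s) is false at b.
Satisfying worlds: {a, e}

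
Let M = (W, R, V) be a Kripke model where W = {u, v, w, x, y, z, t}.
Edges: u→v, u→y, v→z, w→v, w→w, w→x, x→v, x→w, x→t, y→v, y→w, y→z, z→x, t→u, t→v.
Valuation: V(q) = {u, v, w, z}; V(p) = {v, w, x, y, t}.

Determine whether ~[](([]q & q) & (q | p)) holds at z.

Yes

At z: [](([]q & q) & (q | p)) is false, so ~[](([]q & q) & (q | p)) is true.
  At z: [](([]q & q) & (q | p)) requires ([]q & q) & (q | p) at every successor {x}.
    ([]q & q) & (q | p) fails at x, so [](([]q & q) & (q | p)) is false at z.
      At x: []q & q is false, q | p is true, so ([]q & q) & (q | p) is false.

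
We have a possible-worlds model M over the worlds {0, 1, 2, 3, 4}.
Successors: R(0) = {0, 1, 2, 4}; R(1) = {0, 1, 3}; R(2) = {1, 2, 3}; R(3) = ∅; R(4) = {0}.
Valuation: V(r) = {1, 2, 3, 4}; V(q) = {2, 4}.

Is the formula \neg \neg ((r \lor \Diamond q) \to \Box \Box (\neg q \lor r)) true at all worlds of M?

Yes

Let φ = \neg \neg ((r \lor \Diamond q) \to \Box \Box (\neg q \lor r)). Evaluate φ at each world:
  0 (successors {0, 1, 2, 4}): φ is true.
  1 (successors {0, 1, 3}): φ is true.
  2 (successors {1, 2, 3}): φ is true.
  3 (successors ∅): φ is true.
  4 (successors {0}): φ is true.
For instance, at 2:
  At 2: \neg ((r \lor \Diamond q) \to \Box \Box (\neg q \lor r)) is false, so \neg \neg ((r \lor \Diamond q) \to \Box \Box (\neg q \lor r)) is true.
    At 2: (r \lor \Diamond q) \to \Box \Box (\neg q \lor r) is true, so \neg ((r \lor \Diamond q) \to \Box \Box (\neg q \lor r)) is false.
      At 2: r \lor \Diamond q is true, \Box \Box (\neg q \lor r) is true, so (r \lor \Diamond q) \to \Box \Box (\neg q \lor r) is true.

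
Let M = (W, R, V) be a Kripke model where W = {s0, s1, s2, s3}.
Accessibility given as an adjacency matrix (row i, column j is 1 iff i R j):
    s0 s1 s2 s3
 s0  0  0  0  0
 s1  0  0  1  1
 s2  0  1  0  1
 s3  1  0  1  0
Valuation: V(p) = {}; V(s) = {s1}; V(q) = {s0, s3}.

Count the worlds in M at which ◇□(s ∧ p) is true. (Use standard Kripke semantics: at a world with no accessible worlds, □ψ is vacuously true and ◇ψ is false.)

1

Let φ = ◇□(s ∧ p). Evaluate φ at each world:
  s0 (successors ∅): φ is false.
  s1 (successors {s2, s3}): φ is false.
  s2 (successors {s1, s3}): φ is false.
  s3 (successors {s0, s2}): φ is true.
For instance, at s2:
  At s2: ◇□(s ∧ p) requires □(s ∧ p) at some successor in {s1, s3}.
    At s1: □(s ∧ p) is false.
    At s3: □(s ∧ p) is false.
  So ◇□(s ∧ p) is false at s2.
Satisfying worlds: {s3}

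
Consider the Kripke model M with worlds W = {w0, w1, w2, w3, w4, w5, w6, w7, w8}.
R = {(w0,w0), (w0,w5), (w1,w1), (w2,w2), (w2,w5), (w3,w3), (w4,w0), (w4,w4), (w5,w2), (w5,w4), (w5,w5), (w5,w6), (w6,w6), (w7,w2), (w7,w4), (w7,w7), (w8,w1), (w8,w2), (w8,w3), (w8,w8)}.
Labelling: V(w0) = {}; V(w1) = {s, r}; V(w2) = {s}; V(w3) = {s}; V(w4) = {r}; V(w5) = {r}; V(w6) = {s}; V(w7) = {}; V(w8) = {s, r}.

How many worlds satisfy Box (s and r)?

Recall that Box ψ holds at a world iff ψ holds at every accessible world, and Dia ψ holds iff ψ holds at some accessible world.
Let φ = Box (s and r). Evaluate φ at each world:
  w0 (successors {w0, w5}): φ is false.
  w1 (successors {w1}): φ is true.
  w2 (successors {w2, w5}): φ is false.
  w3 (successors {w3}): φ is false.
  w4 (successors {w0, w4}): φ is false.
  w5 (successors {w2, w4, w5, w6}): φ is false.
  w6 (successors {w6}): φ is false.
  w7 (successors {w2, w4, w7}): φ is false.
  w8 (successors {w1, w2, w3, w8}): φ is false.
For instance, at w8:
  At w8: Box (s and r) requires s and r at every successor {w1, w2, w3, w8}.
    s and r fails at w2, so Box (s and r) is false at w8.
Satisfying worlds: {w1}

1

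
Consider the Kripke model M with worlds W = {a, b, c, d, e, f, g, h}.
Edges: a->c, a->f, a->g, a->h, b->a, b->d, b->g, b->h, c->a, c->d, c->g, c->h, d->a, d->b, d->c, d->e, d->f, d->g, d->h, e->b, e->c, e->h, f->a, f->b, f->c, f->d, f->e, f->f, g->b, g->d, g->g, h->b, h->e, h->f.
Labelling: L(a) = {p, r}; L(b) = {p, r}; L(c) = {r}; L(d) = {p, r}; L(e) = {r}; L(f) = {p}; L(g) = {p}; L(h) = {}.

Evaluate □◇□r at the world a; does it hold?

No

At a: □◇□r requires ◇□r at every successor {c, f, g, h}.
  ◇□r fails at c, so □◇□r is false at a.
    At c: ◇□r requires □r at some successor in {a, d, g, h}.
      At a: □r is false.
      At d: □r is false.
      At g: □r is false.
      At h: □r is false.
    So ◇□r is false at c.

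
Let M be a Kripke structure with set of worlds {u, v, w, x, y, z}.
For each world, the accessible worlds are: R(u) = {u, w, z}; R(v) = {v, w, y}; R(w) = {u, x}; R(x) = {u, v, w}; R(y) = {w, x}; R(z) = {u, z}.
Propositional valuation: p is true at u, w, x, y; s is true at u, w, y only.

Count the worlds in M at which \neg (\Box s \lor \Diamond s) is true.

0

Let φ = \neg (\Box s \lor \Diamond s). Evaluate φ at each world:
  u (successors {u, w, z}): φ is false.
  v (successors {v, w, y}): φ is false.
  w (successors {u, x}): φ is false.
  x (successors {u, v, w}): φ is false.
  y (successors {w, x}): φ is false.
  z (successors {u, z}): φ is false.
For instance, at u:
  At u: \Box s \lor \Diamond s is true, so \neg (\Box s \lor \Diamond s) is false.
    At u: \Box s is false, \Diamond s is true, so \Box s \lor \Diamond s is true.
      At u: \Box s requires s at every successor {u, w, z}.
        s fails at z, so \Box s is false at u.
      At u: \Diamond s requires s at some successor in {u, w, z}.
        s holds at u, so \Diamond s is true at u.
Satisfying worlds: none.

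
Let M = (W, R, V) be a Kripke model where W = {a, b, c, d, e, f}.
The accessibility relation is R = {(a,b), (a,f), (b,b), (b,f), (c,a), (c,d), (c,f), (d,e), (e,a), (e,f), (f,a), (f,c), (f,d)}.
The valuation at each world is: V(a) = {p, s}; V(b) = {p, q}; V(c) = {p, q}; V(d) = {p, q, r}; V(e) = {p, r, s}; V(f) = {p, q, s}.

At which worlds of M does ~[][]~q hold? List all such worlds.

a, b, c, d, e, f

Let φ = ~[][]~q. Evaluate φ at each world:
  a (successors {b, f}): φ is true.
  b (successors {b, f}): φ is true.
  c (successors {a, d, f}): φ is true.
  d (successors {e}): φ is true.
  e (successors {a, f}): φ is true.
  f (successors {a, c, d}): φ is true.
For instance, at d:
  At d: [][]~q is false, so ~[][]~q is true.
    At d: [][]~q requires []~q at every successor {e}.
      []~q fails at e, so [][]~q is false at d.
Satisfying worlds: {a, b, c, d, e, f}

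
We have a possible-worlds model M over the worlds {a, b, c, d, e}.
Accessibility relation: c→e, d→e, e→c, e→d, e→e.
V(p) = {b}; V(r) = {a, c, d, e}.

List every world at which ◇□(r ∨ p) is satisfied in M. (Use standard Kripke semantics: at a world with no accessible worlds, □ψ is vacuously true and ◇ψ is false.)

c, d, e

Recall that □ψ holds at a world iff ψ holds at every accessible world, and ◇ψ holds iff ψ holds at some accessible world.
Let φ = ◇□(r ∨ p). Evaluate φ at each world:
  a (successors ∅): φ is false.
  b (successors ∅): φ is false.
  c (successors {e}): φ is true.
  d (successors {e}): φ is true.
  e (successors {c, d, e}): φ is true.
For instance, at e:
  At e: ◇□(r ∨ p) requires □(r ∨ p) at some successor in {c, d, e}.
    □(r ∨ p) holds at c, so ◇□(r ∨ p) is true at e.
      At c: □(r ∨ p) requires r ∨ p at every successor {e}.
        At e: r ∨ p is true.
      So □(r ∨ p) is true at c.
Satisfying worlds: {c, d, e}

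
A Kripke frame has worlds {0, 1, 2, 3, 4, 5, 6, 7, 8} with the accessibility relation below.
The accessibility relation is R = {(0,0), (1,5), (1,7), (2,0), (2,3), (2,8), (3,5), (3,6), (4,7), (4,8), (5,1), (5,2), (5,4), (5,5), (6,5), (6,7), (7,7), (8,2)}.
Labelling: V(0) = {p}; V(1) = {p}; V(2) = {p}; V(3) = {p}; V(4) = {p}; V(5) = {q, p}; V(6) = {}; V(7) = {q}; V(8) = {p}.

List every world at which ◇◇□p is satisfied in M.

Let φ = ◇◇□p. Evaluate φ at each world:
  0 (successors {0}): φ is true.
  1 (successors {5, 7}): φ is true.
  2 (successors {0, 3, 8}): φ is true.
  3 (successors {5, 6}): φ is true.
  4 (successors {7, 8}): φ is true.
  5 (successors {1, 2, 4, 5}): φ is true.
  6 (successors {5, 7}): φ is true.
  7 (successors {7}): φ is false.
  8 (successors {2}): φ is true.
For instance, at 7:
  At 7: ◇◇□p requires ◇□p at some successor in {7}.
    At 7: ◇□p is false.
  So ◇◇□p is false at 7.
Satisfying worlds: {0, 1, 2, 3, 4, 5, 6, 8}

0, 1, 2, 3, 4, 5, 6, 8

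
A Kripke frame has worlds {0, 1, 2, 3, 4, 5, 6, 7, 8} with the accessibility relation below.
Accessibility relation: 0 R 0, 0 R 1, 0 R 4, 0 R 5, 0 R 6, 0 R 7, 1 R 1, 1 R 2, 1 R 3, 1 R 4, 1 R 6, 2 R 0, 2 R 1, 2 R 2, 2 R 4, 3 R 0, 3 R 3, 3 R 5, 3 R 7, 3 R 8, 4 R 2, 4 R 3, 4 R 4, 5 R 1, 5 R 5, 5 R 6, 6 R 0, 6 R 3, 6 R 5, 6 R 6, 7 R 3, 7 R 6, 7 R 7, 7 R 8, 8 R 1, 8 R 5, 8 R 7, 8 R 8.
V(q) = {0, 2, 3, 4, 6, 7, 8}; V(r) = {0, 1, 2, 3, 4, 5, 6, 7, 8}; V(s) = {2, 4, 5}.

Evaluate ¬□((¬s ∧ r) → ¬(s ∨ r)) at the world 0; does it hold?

Yes

At 0: □((¬s ∧ r) → ¬(s ∨ r)) is false, so ¬□((¬s ∧ r) → ¬(s ∨ r)) is true.
  At 0: □((¬s ∧ r) → ¬(s ∨ r)) requires (¬s ∧ r) → ¬(s ∨ r) at every successor {0, 1, 4, 5, 6, 7}.
    (¬s ∧ r) → ¬(s ∨ r) fails at 0, so □((¬s ∧ r) → ¬(s ∨ r)) is false at 0.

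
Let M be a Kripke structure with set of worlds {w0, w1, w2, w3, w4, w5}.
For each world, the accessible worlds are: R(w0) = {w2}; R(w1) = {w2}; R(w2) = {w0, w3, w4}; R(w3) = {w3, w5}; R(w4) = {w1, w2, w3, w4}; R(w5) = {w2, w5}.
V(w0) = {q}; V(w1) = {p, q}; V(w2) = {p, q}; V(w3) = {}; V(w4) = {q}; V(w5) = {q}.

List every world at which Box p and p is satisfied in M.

Recall that Box ψ holds at a world iff ψ holds at every accessible world, and Dia ψ holds iff ψ holds at some accessible world.
Let φ = Box p and p. Evaluate φ at each world:
  w0 (successors {w2}): φ is false.
  w1 (successors {w2}): φ is true.
  w2 (successors {w0, w3, w4}): φ is false.
  w3 (successors {w3, w5}): φ is false.
  w4 (successors {w1, w2, w3, w4}): φ is false.
  w5 (successors {w2, w5}): φ is false.
For instance, at w0:
  At w0: Box p is true, p is false, so Box p and p is false.
    At w0: Box p requires p at every successor {w2}.
      At w2: p is true.
    So Box p is true at w0.
Satisfying worlds: {w1}

w1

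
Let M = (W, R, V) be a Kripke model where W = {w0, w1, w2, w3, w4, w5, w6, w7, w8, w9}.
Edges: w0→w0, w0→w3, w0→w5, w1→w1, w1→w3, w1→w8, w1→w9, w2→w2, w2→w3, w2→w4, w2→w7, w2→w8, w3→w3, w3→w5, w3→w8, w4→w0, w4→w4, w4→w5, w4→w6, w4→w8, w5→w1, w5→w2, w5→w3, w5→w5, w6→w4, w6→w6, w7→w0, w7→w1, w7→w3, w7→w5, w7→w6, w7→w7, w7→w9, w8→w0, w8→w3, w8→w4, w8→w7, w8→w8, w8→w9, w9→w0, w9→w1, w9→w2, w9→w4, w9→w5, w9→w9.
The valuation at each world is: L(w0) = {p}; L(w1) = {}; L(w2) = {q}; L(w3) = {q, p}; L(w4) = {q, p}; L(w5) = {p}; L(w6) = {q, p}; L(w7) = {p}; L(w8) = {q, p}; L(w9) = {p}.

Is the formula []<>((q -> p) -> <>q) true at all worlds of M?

Yes

Let φ = []<>((q -> p) -> <>q). Evaluate φ at each world:
  w0 (successors {w0, w3, w5}): φ is true.
  w1 (successors {w1, w3, w8, w9}): φ is true.
  w2 (successors {w2, w3, w4, w7, w8}): φ is true.
  w3 (successors {w3, w5, w8}): φ is true.
  w4 (successors {w0, w4, w5, w6, w8}): φ is true.
  w5 (successors {w1, w2, w3, w5}): φ is true.
  w6 (successors {w4, w6}): φ is true.
  w7 (successors {w0, w1, w3, w5, w6, w7, w9}): φ is true.
  w8 (successors {w0, w3, w4, w7, w8, w9}): φ is true.
  w9 (successors {w0, w1, w2, w4, w5, w9}): φ is true.
For instance, at w7:
  At w7: []<>((q -> p) -> <>q) requires <>((q -> p) -> <>q) at every successor {w0, w1, w3, w5, w6, w7, w9}.
    At w0: <>((q -> p) -> <>q) is true.
    At w1: <>((q -> p) -> <>q) is true.
    At w3: <>((q -> p) -> <>q) is true.
    At w5: <>((q -> p) -> <>q) is true.
    At w6: <>((q -> p) -> <>q) is true.
    At w7: <>((q -> p) -> <>q) is true.
    At w9: <>((q -> p) -> <>q) is true.
  So []<>((q -> p) -> <>q) is true at w7.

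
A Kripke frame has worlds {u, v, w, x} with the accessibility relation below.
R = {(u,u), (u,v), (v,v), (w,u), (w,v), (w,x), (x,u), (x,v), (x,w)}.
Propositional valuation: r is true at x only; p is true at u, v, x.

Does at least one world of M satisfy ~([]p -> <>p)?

No

Let φ = ~([]p -> <>p). Evaluate φ at each world:
  u (successors {u, v}): φ is false.
  v (successors {v}): φ is false.
  w (successors {u, v, x}): φ is false.
  x (successors {u, v, w}): φ is false.
For instance, at v:
  At v: []p -> <>p is true, so ~([]p -> <>p) is false.
    At v: []p is true, <>p is true, so []p -> <>p is true.
      At v: []p requires p at every successor {v}.
        At v: p is true.
      So []p is true at v.
      At v: <>p requires p at some successor in {v}.
        p holds at v, so <>p is true at v.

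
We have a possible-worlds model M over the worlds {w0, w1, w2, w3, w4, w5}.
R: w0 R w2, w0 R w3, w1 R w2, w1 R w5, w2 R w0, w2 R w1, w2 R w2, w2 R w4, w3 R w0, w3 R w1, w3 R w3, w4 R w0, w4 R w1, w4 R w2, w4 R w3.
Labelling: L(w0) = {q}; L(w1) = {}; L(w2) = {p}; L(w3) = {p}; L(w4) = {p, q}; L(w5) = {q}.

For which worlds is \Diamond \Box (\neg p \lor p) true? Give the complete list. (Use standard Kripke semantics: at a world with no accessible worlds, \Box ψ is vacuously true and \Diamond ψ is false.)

Recall that \Box ψ holds at a world iff ψ holds at every accessible world, and \Diamond ψ holds iff ψ holds at some accessible world.
Let φ = \Diamond \Box (\neg p \lor p). Evaluate φ at each world:
  w0 (successors {w2, w3}): φ is true.
  w1 (successors {w2, w5}): φ is true.
  w2 (successors {w0, w1, w2, w4}): φ is true.
  w3 (successors {w0, w1, w3}): φ is true.
  w4 (successors {w0, w1, w2, w3}): φ is true.
  w5 (successors ∅): φ is false.
For instance, at w2:
  At w2: \Diamond \Box (\neg p \lor p) requires \Box (\neg p \lor p) at some successor in {w0, w1, w2, w4}.
    \Box (\neg p \lor p) holds at w0, so \Diamond \Box (\neg p \lor p) is true at w2.
      At w0: \Box (\neg p \lor p) requires \neg p \lor p at every successor {w2, w3}.
        At w2: \neg p \lor p is true.
        At w3: \neg p \lor p is true.
      So \Box (\neg p \lor p) is true at w0.
Satisfying worlds: {w0, w1, w2, w3, w4}

w0, w1, w2, w3, w4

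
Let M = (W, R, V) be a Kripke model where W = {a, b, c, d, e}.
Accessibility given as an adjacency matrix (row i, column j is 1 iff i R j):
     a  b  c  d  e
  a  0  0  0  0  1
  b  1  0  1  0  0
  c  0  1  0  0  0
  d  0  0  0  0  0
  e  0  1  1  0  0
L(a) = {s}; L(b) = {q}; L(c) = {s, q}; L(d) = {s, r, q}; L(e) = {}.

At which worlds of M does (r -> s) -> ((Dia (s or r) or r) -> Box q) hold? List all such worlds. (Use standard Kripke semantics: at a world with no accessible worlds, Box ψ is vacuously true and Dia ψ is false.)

Let φ = (r -> s) -> ((Dia (s or r) or r) -> Box q). Evaluate φ at each world:
  a (successors {e}): φ is true.
  b (successors {a, c}): φ is false.
  c (successors {b}): φ is true.
  d (successors ∅): φ is true.
  e (successors {b, c}): φ is true.
For instance, at b:
  At b: r -> s is true, (Dia (s or r) or r) -> Box q is false, so (r -> s) -> ((Dia (s or r) or r) -> Box q) is false.
    At b: Dia (s or r) or r is true, Box q is false, so (Dia (s or r) or r) -> Box q is false.
      At b: Dia (s or r) is true, r is false, so Dia (s or r) or r is true.
      At b: Box q requires q at every successor {a, c}.
        q fails at a, so Box q is false at b.
Satisfying worlds: {a, c, d, e}

a, c, d, e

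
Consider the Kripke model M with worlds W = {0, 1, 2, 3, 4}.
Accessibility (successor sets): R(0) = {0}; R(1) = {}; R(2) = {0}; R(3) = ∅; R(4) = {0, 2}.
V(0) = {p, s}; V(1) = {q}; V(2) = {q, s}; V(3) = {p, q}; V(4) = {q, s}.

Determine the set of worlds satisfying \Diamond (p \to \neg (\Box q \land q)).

0, 2, 4

Let φ = \Diamond (p \to \neg (\Box q \land q)). Evaluate φ at each world:
  0 (successors {0}): φ is true.
  1 (successors ∅): φ is false.
  2 (successors {0}): φ is true.
  3 (successors ∅): φ is false.
  4 (successors {0, 2}): φ is true.
For instance, at 0:
  At 0: \Diamond (p \to \neg (\Box q \land q)) requires p \to \neg (\Box q \land q) at some successor in {0}.
    p \to \neg (\Box q \land q) holds at 0, so \Diamond (p \to \neg (\Box q \land q)) is true at 0.
      At 0: p is true, \neg (\Box q \land q) is true, so p \to \neg (\Box q \land q) is true.
Satisfying worlds: {0, 2, 4}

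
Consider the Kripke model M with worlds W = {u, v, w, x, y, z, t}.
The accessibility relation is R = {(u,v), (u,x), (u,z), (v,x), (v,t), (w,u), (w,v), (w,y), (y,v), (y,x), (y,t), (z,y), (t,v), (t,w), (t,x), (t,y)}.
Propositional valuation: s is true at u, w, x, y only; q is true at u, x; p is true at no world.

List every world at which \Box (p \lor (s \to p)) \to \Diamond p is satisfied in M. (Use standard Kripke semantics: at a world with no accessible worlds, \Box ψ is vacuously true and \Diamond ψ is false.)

u, v, w, y, z, t

Let φ = \Box (p \lor (s \to p)) \to \Diamond p. Evaluate φ at each world:
  u (successors {v, x, z}): φ is true.
  v (successors {x, t}): φ is true.
  w (successors {u, v, y}): φ is true.
  x (successors ∅): φ is false.
  y (successors {v, x, t}): φ is true.
  z (successors {y}): φ is true.
  t (successors {v, w, x, y}): φ is true.
For instance, at u:
  At u: \Box (p \lor (s \to p)) is false, \Diamond p is false, so \Box (p \lor (s \to p)) \to \Diamond p is true.
    At u: \Box (p \lor (s \to p)) requires p \lor (s \to p) at every successor {v, x, z}.
      p \lor (s \to p) fails at x, so \Box (p \lor (s \to p)) is false at u.
    At u: \Diamond p requires p at some successor in {v, x, z}.
      At v: p is false.
      At x: p is false.
      At z: p is false.
    So \Diamond p is false at u.
Satisfying worlds: {u, v, w, y, z, t}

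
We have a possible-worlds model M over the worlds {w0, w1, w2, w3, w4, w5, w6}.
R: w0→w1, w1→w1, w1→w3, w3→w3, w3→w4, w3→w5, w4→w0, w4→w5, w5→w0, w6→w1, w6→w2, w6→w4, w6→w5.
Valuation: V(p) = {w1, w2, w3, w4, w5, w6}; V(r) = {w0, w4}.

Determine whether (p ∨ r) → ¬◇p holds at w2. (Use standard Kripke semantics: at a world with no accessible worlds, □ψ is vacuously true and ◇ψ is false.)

At w2: p ∨ r is true, ¬◇p is true, so (p ∨ r) → ¬◇p is true.
  At w2: ◇p is false, so ¬◇p is true.
    At w2: no accessible worlds, so ◇p is false.

Yes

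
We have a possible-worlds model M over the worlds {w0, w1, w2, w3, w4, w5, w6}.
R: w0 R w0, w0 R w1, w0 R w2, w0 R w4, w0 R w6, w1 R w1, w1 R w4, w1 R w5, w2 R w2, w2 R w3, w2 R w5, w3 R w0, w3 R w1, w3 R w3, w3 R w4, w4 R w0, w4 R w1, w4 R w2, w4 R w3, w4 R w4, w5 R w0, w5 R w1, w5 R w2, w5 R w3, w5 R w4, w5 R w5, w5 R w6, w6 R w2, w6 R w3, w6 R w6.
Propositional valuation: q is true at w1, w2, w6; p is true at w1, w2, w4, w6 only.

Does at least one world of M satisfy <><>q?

Yes

Let φ = <><>q. Evaluate φ at each world:
  w0 (successors {w0, w1, w2, w4, w6}): φ is true.
  w1 (successors {w1, w4, w5}): φ is true.
  w2 (successors {w2, w3, w5}): φ is true.
  w3 (successors {w0, w1, w3, w4}): φ is true.
  w4 (successors {w0, w1, w2, w3, w4}): φ is true.
  w5 (successors {w0, w1, w2, w3, w4, w5, w6}): φ is true.
  w6 (successors {w2, w3, w6}): φ is true.
Detail at w0 (witness):
  At w0: <><>q requires <>q at some successor in {w0, w1, w2, w4, w6}.
    <>q holds at w0, so <><>q is true at w0.
      At w0: <>q requires q at some successor in {w0, w1, w2, w4, w6}.
        q holds at w1, so <>q is true at w0.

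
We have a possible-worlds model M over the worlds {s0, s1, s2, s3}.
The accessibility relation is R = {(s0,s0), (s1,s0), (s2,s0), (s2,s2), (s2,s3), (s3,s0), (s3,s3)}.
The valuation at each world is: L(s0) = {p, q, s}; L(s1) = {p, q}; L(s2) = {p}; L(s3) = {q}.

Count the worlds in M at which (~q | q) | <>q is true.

Let φ = (~q | q) | <>q. Evaluate φ at each world:
  s0 (successors {s0}): φ is true.
  s1 (successors {s0}): φ is true.
  s2 (successors {s0, s2, s3}): φ is true.
  s3 (successors {s0, s3}): φ is true.
For instance, at s0:
  At s0: ~q | q is true, <>q is true, so (~q | q) | <>q is true.
    At s0: <>q requires q at some successor in {s0}.
      q holds at s0, so <>q is true at s0.
Satisfying worlds: {s0, s1, s2, s3}

4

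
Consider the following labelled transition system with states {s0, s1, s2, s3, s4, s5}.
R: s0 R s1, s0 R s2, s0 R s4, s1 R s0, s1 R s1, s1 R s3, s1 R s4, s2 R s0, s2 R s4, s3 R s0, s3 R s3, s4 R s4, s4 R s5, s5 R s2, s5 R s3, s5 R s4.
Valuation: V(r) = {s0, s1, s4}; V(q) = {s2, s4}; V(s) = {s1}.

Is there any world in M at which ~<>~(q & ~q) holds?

Recall that <>ψ holds at a world iff ψ holds at some accessible world.
Let φ = ~<>~(q & ~q). Evaluate φ at each world:
  s0 (successors {s1, s2, s4}): φ is false.
  s1 (successors {s0, s1, s3, s4}): φ is false.
  s2 (successors {s0, s4}): φ is false.
  s3 (successors {s0, s3}): φ is false.
  s4 (successors {s4, s5}): φ is false.
  s5 (successors {s2, s3, s4}): φ is false.
For instance, at s5:
  At s5: <>~(q & ~q) is true, so ~<>~(q & ~q) is false.
    At s5: <>~(q & ~q) requires ~(q & ~q) at some successor in {s2, s3, s4}.
      ~(q & ~q) holds at s2, so <>~(q & ~q) is true at s5.

No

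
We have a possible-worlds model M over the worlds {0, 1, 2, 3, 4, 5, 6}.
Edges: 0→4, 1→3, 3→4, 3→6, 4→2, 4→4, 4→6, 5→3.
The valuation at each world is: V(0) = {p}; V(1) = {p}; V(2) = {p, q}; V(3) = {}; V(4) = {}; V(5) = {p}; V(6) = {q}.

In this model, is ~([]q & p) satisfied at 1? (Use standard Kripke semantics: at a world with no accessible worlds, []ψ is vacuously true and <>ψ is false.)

Yes

Recall that []ψ holds at a world iff ψ holds at every accessible world, and <>ψ holds iff ψ holds at some accessible world.
At 1: []q & p is false, so ~([]q & p) is true.
  At 1: []q is false, p is true, so []q & p is false.
    At 1: []q requires q at every successor {3}.
      q fails at 3, so []q is false at 1.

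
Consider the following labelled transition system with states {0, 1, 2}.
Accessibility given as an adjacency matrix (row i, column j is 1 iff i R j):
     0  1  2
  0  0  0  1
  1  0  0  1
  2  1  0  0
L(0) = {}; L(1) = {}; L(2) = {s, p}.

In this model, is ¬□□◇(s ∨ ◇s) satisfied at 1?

At 1: □□◇(s ∨ ◇s) is true, so ¬□□◇(s ∨ ◇s) is false.
  At 1: □□◇(s ∨ ◇s) requires □◇(s ∨ ◇s) at every successor {2}.
      At 2: □◇(s ∨ ◇s) requires ◇(s ∨ ◇s) at every successor {0}.
        At 0: ◇(s ∨ ◇s) is true.
      So □◇(s ∨ ◇s) is true at 2.
  So □□◇(s ∨ ◇s) is true at 1.

No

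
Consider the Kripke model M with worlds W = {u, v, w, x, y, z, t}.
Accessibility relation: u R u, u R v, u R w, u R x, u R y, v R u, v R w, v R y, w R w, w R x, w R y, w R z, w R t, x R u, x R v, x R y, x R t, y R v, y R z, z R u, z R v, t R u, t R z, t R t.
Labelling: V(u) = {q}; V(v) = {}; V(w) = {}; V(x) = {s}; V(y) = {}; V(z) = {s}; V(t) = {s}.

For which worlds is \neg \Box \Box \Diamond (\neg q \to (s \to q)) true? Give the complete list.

Let φ = \neg \Box \Box \Diamond (\neg q \to (s \to q)). Evaluate φ at each world:
  u (successors {u, v, w, x, y}): φ is false.
  v (successors {u, w, y}): φ is false.
  w (successors {w, x, y, z, t}): φ is false.
  x (successors {u, v, y, t}): φ is false.
  y (successors {v, z}): φ is false.
  z (successors {u, v}): φ is false.
  t (successors {u, z, t}): φ is false.
For instance, at z:
  At z: \Box \Box \Diamond (\neg q \to (s \to q)) is true, so \neg \Box \Box \Diamond (\neg q \to (s \to q)) is false.
    At z: \Box \Box \Diamond (\neg q \to (s \to q)) requires \Box \Diamond (\neg q \to (s \to q)) at every successor {u, v}.
      At u: \Box \Diamond (\neg q \to (s \to q)) is true.
      At v: \Box \Diamond (\neg q \to (s \to q)) is true.
    So \Box \Box \Diamond (\neg q \to (s \to q)) is true at z.
Satisfying worlds: none.

none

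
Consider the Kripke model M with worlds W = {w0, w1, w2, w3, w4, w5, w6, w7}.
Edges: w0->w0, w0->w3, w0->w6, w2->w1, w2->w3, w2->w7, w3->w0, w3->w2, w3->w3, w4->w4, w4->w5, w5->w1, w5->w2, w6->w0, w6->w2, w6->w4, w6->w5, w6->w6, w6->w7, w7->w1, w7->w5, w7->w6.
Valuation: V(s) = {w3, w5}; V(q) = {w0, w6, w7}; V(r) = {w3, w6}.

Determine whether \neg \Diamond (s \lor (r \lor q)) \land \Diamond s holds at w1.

No

Recall that \Diamond ψ holds at a world iff ψ holds at some accessible world.
At w1: \neg \Diamond (s \lor (r \lor q)) is true, \Diamond s is false, so \neg \Diamond (s \lor (r \lor q)) \land \Diamond s is false.
  At w1: \Diamond (s \lor (r \lor q)) is false, so \neg \Diamond (s \lor (r \lor q)) is true.
    At w1: no accessible worlds, so \Diamond (s \lor (r \lor q)) is false.
  At w1: no accessible worlds, so \Diamond s is false.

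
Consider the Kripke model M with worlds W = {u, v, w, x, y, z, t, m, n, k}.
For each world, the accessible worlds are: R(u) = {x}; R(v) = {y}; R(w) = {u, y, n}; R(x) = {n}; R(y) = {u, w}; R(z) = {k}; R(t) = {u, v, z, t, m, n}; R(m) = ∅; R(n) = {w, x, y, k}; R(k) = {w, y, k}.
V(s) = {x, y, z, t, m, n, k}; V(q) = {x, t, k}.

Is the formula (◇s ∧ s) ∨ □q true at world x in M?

At x: ◇s ∧ s is true, □q is false, so (◇s ∧ s) ∨ □q is true.
  At x: ◇s is true, s is true, so ◇s ∧ s is true.
    At x: ◇s requires s at some successor in {n}.
      s holds at n, so ◇s is true at x.
  At x: □q requires q at every successor {n}.
    q fails at n, so □q is false at x.

Yes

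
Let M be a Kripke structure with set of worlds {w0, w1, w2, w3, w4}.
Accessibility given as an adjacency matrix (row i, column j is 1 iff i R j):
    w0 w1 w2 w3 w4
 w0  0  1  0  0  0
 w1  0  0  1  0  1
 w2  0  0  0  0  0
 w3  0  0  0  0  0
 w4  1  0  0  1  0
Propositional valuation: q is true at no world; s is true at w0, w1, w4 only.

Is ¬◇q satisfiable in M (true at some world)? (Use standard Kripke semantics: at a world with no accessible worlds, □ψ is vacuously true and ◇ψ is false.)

Yes

Let φ = ¬◇q. Evaluate φ at each world:
  w0 (successors {w1}): φ is true.
  w1 (successors {w2, w4}): φ is true.
  w2 (successors ∅): φ is true.
  w3 (successors ∅): φ is true.
  w4 (successors {w0, w3}): φ is true.
Detail at w0 (witness):
  At w0: ◇q is false, so ¬◇q is true.
    At w0: ◇q requires q at some successor in {w1}.
      At w1: q is false.
    So ◇q is false at w0.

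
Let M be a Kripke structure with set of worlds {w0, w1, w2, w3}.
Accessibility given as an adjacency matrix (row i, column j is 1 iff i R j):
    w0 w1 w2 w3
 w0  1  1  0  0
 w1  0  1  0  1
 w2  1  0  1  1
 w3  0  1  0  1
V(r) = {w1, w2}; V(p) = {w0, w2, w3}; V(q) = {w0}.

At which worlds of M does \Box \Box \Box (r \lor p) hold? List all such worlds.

w0, w1, w2, w3

Let φ = \Box \Box \Box (r \lor p). Evaluate φ at each world:
  w0 (successors {w0, w1}): φ is true.
  w1 (successors {w1, w3}): φ is true.
  w2 (successors {w0, w2, w3}): φ is true.
  w3 (successors {w1, w3}): φ is true.
For instance, at w3:
  At w3: \Box \Box \Box (r \lor p) requires \Box \Box (r \lor p) at every successor {w1, w3}.
      At w1: \Box \Box (r \lor p) requires \Box (r \lor p) at every successor {w1, w3}.
        At w1: \Box (r \lor p) is true.
        At w3: \Box (r \lor p) is true.
      So \Box \Box (r \lor p) is true at w1.
      At w3: \Box \Box (r \lor p) requires \Box (r \lor p) at every successor {w1, w3}.
        At w1: \Box (r \lor p) is true.
        At w3: \Box (r \lor p) is true.
      So \Box \Box (r \lor p) is true at w3.
  So \Box \Box \Box (r \lor p) is true at w3.
Satisfying worlds: {w0, w1, w2, w3}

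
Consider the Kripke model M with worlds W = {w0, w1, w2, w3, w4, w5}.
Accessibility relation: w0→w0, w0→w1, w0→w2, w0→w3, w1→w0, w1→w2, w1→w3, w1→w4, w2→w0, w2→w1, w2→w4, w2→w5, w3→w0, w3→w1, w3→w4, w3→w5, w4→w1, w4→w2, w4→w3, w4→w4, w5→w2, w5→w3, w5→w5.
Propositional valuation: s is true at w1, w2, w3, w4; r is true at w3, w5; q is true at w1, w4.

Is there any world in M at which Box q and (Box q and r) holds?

Let φ = Box q and (Box q and r). Evaluate φ at each world:
  w0 (successors {w0, w1, w2, w3}): φ is false.
  w1 (successors {w0, w2, w3, w4}): φ is false.
  w2 (successors {w0, w1, w4, w5}): φ is false.
  w3 (successors {w0, w1, w4, w5}): φ is false.
  w4 (successors {w1, w2, w3, w4}): φ is false.
  w5 (successors {w2, w3, w5}): φ is false.
For instance, at w4:
  At w4: Box q is false, Box q and r is false, so Box q and (Box q and r) is false.
    At w4: Box q requires q at every successor {w1, w2, w3, w4}.
      q fails at w2, so Box q is false at w4.
    At w4: Box q is false, r is false, so Box q and r is false.
      At w4: Box q requires q at every successor {w1, w2, w3, w4}.
        q fails at w2, so Box q is false at w4.

No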